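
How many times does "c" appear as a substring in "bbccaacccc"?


Searching for "c" in "bbccaacccc"
Scanning each position:
  Position 0: "b" => no
  Position 1: "b" => no
  Position 2: "c" => MATCH
  Position 3: "c" => MATCH
  Position 4: "a" => no
  Position 5: "a" => no
  Position 6: "c" => MATCH
  Position 7: "c" => MATCH
  Position 8: "c" => MATCH
  Position 9: "c" => MATCH
Total occurrences: 6

6


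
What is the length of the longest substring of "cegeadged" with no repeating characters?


Input: "cegeadged"
Sliding window (track last position of each char):
  Position 0 ('c'): window [0,0] length 1 -- new best
  Position 1 ('e'): window [0,1] length 2 -- new best
  Position 2 ('g'): window [0,2] length 3 -- new best
  Position 3 ('e'): repeat (last at 1), move window start to 2
  Position 3 ('e'): window [2,3] length 2
  Position 4 ('a'): window [2,4] length 3
  Position 5 ('d'): window [2,5] length 4 -- new best
  Position 6 ('g'): repeat (last at 2), move window start to 3
  Position 6 ('g'): window [3,6] length 4
  Position 7 ('e'): repeat (last at 3), move window start to 4
  Position 7 ('e'): window [4,7] length 4
  Position 8 ('d'): repeat (last at 5), move window start to 6
  Position 8 ('d'): window [6,8] length 3
Longest substring with no repeats: "gead" with length 4

4


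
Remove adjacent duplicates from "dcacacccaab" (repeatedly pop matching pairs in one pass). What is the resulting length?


Input: dcacacccaab
Stack-based adjacent duplicate removal:
  Read 'd': push. Stack: d
  Read 'c': push. Stack: dc
  Read 'a': push. Stack: dca
  Read 'c': push. Stack: dcac
  Read 'a': push. Stack: dcaca
  Read 'c': push. Stack: dcacac
  Read 'c': matches stack top 'c' => pop. Stack: dcaca
  Read 'c': push. Stack: dcacac
  Read 'a': push. Stack: dcacaca
  Read 'a': matches stack top 'a' => pop. Stack: dcacac
  Read 'b': push. Stack: dcacacb
Final stack: "dcacacb" (length 7)

7


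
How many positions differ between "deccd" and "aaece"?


Comparing "deccd" and "aaece" position by position:
  Position 0: 'd' vs 'a' => DIFFER
  Position 1: 'e' vs 'a' => DIFFER
  Position 2: 'c' vs 'e' => DIFFER
  Position 3: 'c' vs 'c' => same
  Position 4: 'd' vs 'e' => DIFFER
Positions that differ: 4

4


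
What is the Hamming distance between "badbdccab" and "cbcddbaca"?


Comparing "badbdccab" and "cbcddbaca" position by position:
  Position 0: 'b' vs 'c' => differ
  Position 1: 'a' vs 'b' => differ
  Position 2: 'd' vs 'c' => differ
  Position 3: 'b' vs 'd' => differ
  Position 4: 'd' vs 'd' => same
  Position 5: 'c' vs 'b' => differ
  Position 6: 'c' vs 'a' => differ
  Position 7: 'a' vs 'c' => differ
  Position 8: 'b' vs 'a' => differ
Total differences (Hamming distance): 8

8


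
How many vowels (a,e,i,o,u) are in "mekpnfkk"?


Input: mekpnfkk
Checking each character:
  'm' at position 0: consonant
  'e' at position 1: vowel (running total: 1)
  'k' at position 2: consonant
  'p' at position 3: consonant
  'n' at position 4: consonant
  'f' at position 5: consonant
  'k' at position 6: consonant
  'k' at position 7: consonant
Total vowels: 1

1


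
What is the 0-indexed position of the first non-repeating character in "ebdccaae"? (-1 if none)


Input: ebdccaae
Character frequencies:
  'a': 2
  'b': 1
  'c': 2
  'd': 1
  'e': 2
Scanning left to right for freq == 1:
  Position 0 ('e'): freq=2, skip
  Position 1 ('b'): unique! => answer = 1

1


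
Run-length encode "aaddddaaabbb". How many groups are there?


Input: aaddddaaabbb
Scanning for consecutive runs:
  Group 1: 'a' x 2 (positions 0-1)
  Group 2: 'd' x 4 (positions 2-5)
  Group 3: 'a' x 3 (positions 6-8)
  Group 4: 'b' x 3 (positions 9-11)
Total groups: 4

4


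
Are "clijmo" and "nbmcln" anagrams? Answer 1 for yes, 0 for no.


Strings: "clijmo", "nbmcln"
Sorted first:  cijlmo
Sorted second: bclmnn
Differ at position 0: 'c' vs 'b' => not anagrams

0


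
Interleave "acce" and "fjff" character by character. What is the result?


Interleaving "acce" and "fjff":
  Position 0: 'a' from first, 'f' from second => "af"
  Position 1: 'c' from first, 'j' from second => "cj"
  Position 2: 'c' from first, 'f' from second => "cf"
  Position 3: 'e' from first, 'f' from second => "ef"
Result: afcjcfef

afcjcfef


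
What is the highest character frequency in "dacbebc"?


Input: dacbebc
Character counts:
  'a': 1
  'b': 2
  'c': 2
  'd': 1
  'e': 1
Maximum frequency: 2

2


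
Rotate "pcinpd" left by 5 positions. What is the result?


Input: "pcinpd", rotate left by 5
First 5 characters: "pcinp"
Remaining characters: "d"
Concatenate remaining + first: "d" + "pcinp" = "dpcinp"

dpcinp


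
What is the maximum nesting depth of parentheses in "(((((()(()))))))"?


Input: "(((((()(()))))))"
Tracking depth:
  Position 0 '(': depth becomes 1
  Position 1 '(': depth becomes 2
  Position 2 '(': depth becomes 3
  Position 3 '(': depth becomes 4
  Position 4 '(': depth becomes 5
  Position 5 '(': depth becomes 6
  Position 6 ')': depth becomes 5
  Position 7 '(': depth becomes 6
  Position 8 '(': depth becomes 7
  Position 9 ')': depth becomes 6
  Position 10 ')': depth becomes 5
  Position 11 ')': depth becomes 4
  Position 12 ')': depth becomes 3
  Position 13 ')': depth becomes 2
  Position 14 ')': depth becomes 1
  Position 15 ')': depth becomes 0
Maximum depth reached: 7

7


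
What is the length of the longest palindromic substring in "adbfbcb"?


Input: "adbfbcb"
Checking substrings for palindromes:
  [2:5] "bfb" (len 3) => palindrome
  [4:7] "bcb" (len 3) => palindrome
Longest palindromic substring: "bfb" with length 3

3


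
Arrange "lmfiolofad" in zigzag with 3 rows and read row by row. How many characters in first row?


Zigzag "lmfiolofad" into 3 rows:
Placing characters:
  'l' => row 0
  'm' => row 1
  'f' => row 2
  'i' => row 1
  'o' => row 0
  'l' => row 1
  'o' => row 2
  'f' => row 1
  'a' => row 0
  'd' => row 1
Rows:
  Row 0: "loa"
  Row 1: "milfd"
  Row 2: "fo"
First row length: 3

3


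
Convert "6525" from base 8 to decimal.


Input: "6525" in base 8
Positional expansion:
  Digit '6' (value 6) x 8^3 = 3072
  Digit '5' (value 5) x 8^2 = 320
  Digit '2' (value 2) x 8^1 = 16
  Digit '5' (value 5) x 8^0 = 5
Sum = 3413

3413


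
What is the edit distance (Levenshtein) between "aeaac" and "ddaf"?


Computing edit distance: "aeaac" -> "ddaf"
DP table:
           d    d    a    f
      0    1    2    3    4
  a   1    1    2    2    3
  e   2    2    2    3    3
  a   3    3    3    2    3
  a   4    4    4    3    3
  c   5    5    5    4    4
Edit distance = dp[5][4] = 4

4


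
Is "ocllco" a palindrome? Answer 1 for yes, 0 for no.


Input: ocllco
Reversed: ocllco
  Compare pos 0 ('o') with pos 5 ('o'): match
  Compare pos 1 ('c') with pos 4 ('c'): match
  Compare pos 2 ('l') with pos 3 ('l'): match
Result: palindrome

1


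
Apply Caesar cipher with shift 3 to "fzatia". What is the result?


Caesar cipher: shift "fzatia" by 3
  'f' (pos 5) + 3 = pos 8 = 'i'
  'z' (pos 25) + 3 = pos 2 = 'c'
  'a' (pos 0) + 3 = pos 3 = 'd'
  't' (pos 19) + 3 = pos 22 = 'w'
  'i' (pos 8) + 3 = pos 11 = 'l'
  'a' (pos 0) + 3 = pos 3 = 'd'
Result: icdwld

icdwld


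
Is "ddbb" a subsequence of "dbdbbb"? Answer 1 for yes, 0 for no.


Check if "ddbb" is a subsequence of "dbdbbb"
Greedy scan:
  Position 0 ('d'): matches sub[0] = 'd'
  Position 1 ('b'): no match needed
  Position 2 ('d'): matches sub[1] = 'd'
  Position 3 ('b'): matches sub[2] = 'b'
  Position 4 ('b'): matches sub[3] = 'b'
  Position 5 ('b'): no match needed
All 4 characters matched => is a subsequence

1


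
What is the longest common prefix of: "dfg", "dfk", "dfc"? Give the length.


Words: dfg, dfk, dfc
  Position 0: all 'd' => match
  Position 1: all 'f' => match
  Position 2: ('g', 'k', 'c') => mismatch, stop
LCP = "df" (length 2)

2


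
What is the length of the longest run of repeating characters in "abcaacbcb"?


Input: "abcaacbcb"
Scanning for longest run:
  Position 1 ('b'): new char, reset run to 1
  Position 2 ('c'): new char, reset run to 1
  Position 3 ('a'): new char, reset run to 1
  Position 4 ('a'): continues run of 'a', length=2
  Position 5 ('c'): new char, reset run to 1
  Position 6 ('b'): new char, reset run to 1
  Position 7 ('c'): new char, reset run to 1
  Position 8 ('b'): new char, reset run to 1
Longest run: 'a' with length 2

2


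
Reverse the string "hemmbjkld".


Input: hemmbjkld
Reading characters right to left:
  Position 8: 'd'
  Position 7: 'l'
  Position 6: 'k'
  Position 5: 'j'
  Position 4: 'b'
  Position 3: 'm'
  Position 2: 'm'
  Position 1: 'e'
  Position 0: 'h'
Reversed: dlkjbmmeh

dlkjbmmeh


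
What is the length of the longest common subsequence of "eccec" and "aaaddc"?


LCS of "eccec" and "aaaddc"
DP table:
           a    a    a    d    d    c
      0    0    0    0    0    0    0
  e   0    0    0    0    0    0    0
  c   0    0    0    0    0    0    1
  c   0    0    0    0    0    0    1
  e   0    0    0    0    0    0    1
  c   0    0    0    0    0    0    1
LCS length = dp[5][6] = 1

1


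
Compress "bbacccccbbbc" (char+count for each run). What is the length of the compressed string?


Input: bbacccccbbbc
Runs:
  'b' x 2 => "b2"
  'a' x 1 => "a1"
  'c' x 5 => "c5"
  'b' x 3 => "b3"
  'c' x 1 => "c1"
Compressed: "b2a1c5b3c1"
Compressed length: 10

10


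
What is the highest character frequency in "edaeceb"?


Input: edaeceb
Character counts:
  'a': 1
  'b': 1
  'c': 1
  'd': 1
  'e': 3
Maximum frequency: 3

3


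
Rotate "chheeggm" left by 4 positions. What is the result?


Input: "chheeggm", rotate left by 4
First 4 characters: "chhe"
Remaining characters: "eggm"
Concatenate remaining + first: "eggm" + "chhe" = "eggmchhe"

eggmchhe


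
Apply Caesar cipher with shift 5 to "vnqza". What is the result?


Caesar cipher: shift "vnqza" by 5
  'v' (pos 21) + 5 = pos 0 = 'a'
  'n' (pos 13) + 5 = pos 18 = 's'
  'q' (pos 16) + 5 = pos 21 = 'v'
  'z' (pos 25) + 5 = pos 4 = 'e'
  'a' (pos 0) + 5 = pos 5 = 'f'
Result: asvef

asvef


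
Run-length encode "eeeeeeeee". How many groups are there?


Input: eeeeeeeee
Scanning for consecutive runs:
  Group 1: 'e' x 9 (positions 0-8)
Total groups: 1

1


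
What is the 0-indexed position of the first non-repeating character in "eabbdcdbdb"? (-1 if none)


Input: eabbdcdbdb
Character frequencies:
  'a': 1
  'b': 4
  'c': 1
  'd': 3
  'e': 1
Scanning left to right for freq == 1:
  Position 0 ('e'): unique! => answer = 0

0


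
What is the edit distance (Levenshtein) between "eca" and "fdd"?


Computing edit distance: "eca" -> "fdd"
DP table:
           f    d    d
      0    1    2    3
  e   1    1    2    3
  c   2    2    2    3
  a   3    3    3    3
Edit distance = dp[3][3] = 3

3


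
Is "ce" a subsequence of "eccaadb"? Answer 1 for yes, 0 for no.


Check if "ce" is a subsequence of "eccaadb"
Greedy scan:
  Position 0 ('e'): no match needed
  Position 1 ('c'): matches sub[0] = 'c'
  Position 2 ('c'): no match needed
  Position 3 ('a'): no match needed
  Position 4 ('a'): no match needed
  Position 5 ('d'): no match needed
  Position 6 ('b'): no match needed
Only matched 1/2 characters => not a subsequence

0


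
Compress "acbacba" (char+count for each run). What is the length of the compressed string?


Input: acbacba
Runs:
  'a' x 1 => "a1"
  'c' x 1 => "c1"
  'b' x 1 => "b1"
  'a' x 1 => "a1"
  'c' x 1 => "c1"
  'b' x 1 => "b1"
  'a' x 1 => "a1"
Compressed: "a1c1b1a1c1b1a1"
Compressed length: 14

14


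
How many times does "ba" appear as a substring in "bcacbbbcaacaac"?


Searching for "ba" in "bcacbbbcaacaac"
Scanning each position:
  Position 0: "bc" => no
  Position 1: "ca" => no
  Position 2: "ac" => no
  Position 3: "cb" => no
  Position 4: "bb" => no
  Position 5: "bb" => no
  Position 6: "bc" => no
  Position 7: "ca" => no
  Position 8: "aa" => no
  Position 9: "ac" => no
  Position 10: "ca" => no
  Position 11: "aa" => no
  Position 12: "ac" => no
Total occurrences: 0

0


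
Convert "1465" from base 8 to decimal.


Input: "1465" in base 8
Positional expansion:
  Digit '1' (value 1) x 8^3 = 512
  Digit '4' (value 4) x 8^2 = 256
  Digit '6' (value 6) x 8^1 = 48
  Digit '5' (value 5) x 8^0 = 5
Sum = 821

821


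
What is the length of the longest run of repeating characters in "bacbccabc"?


Input: "bacbccabc"
Scanning for longest run:
  Position 1 ('a'): new char, reset run to 1
  Position 2 ('c'): new char, reset run to 1
  Position 3 ('b'): new char, reset run to 1
  Position 4 ('c'): new char, reset run to 1
  Position 5 ('c'): continues run of 'c', length=2
  Position 6 ('a'): new char, reset run to 1
  Position 7 ('b'): new char, reset run to 1
  Position 8 ('c'): new char, reset run to 1
Longest run: 'c' with length 2

2


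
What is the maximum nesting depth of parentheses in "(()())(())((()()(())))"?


Input: "(()())(())((()()(())))"
Tracking depth:
  Position 0 '(': depth becomes 1
  Position 1 '(': depth becomes 2
  Position 2 ')': depth becomes 1
  Position 3 '(': depth becomes 2
  Position 4 ')': depth becomes 1
  Position 5 ')': depth becomes 0
  Position 6 '(': depth becomes 1
  Position 7 '(': depth becomes 2
  Position 8 ')': depth becomes 1
  Position 9 ')': depth becomes 0
  Position 10 '(': depth becomes 1
  Position 11 '(': depth becomes 2
  Position 12 '(': depth becomes 3
  Position 13 ')': depth becomes 2
  Position 14 '(': depth becomes 3
  Position 15 ')': depth becomes 2
  Position 16 '(': depth becomes 3
  Position 17 '(': depth becomes 4
  Position 18 ')': depth becomes 3
  Position 19 ')': depth becomes 2
  Position 20 ')': depth becomes 1
  Position 21 ')': depth becomes 0
Maximum depth reached: 4

4


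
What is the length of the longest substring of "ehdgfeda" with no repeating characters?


Input: "ehdgfeda"
Sliding window (track last position of each char):
  Position 0 ('e'): window [0,0] length 1 -- new best
  Position 1 ('h'): window [0,1] length 2 -- new best
  Position 2 ('d'): window [0,2] length 3 -- new best
  Position 3 ('g'): window [0,3] length 4 -- new best
  Position 4 ('f'): window [0,4] length 5 -- new best
  Position 5 ('e'): repeat (last at 0), move window start to 1
  Position 5 ('e'): window [1,5] length 5
  Position 6 ('d'): repeat (last at 2), move window start to 3
  Position 6 ('d'): window [3,6] length 4
  Position 7 ('a'): window [3,7] length 5
Longest substring with no repeats: "ehdgf" with length 5

5


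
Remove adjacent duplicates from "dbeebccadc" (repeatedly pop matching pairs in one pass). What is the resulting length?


Input: dbeebccadc
Stack-based adjacent duplicate removal:
  Read 'd': push. Stack: d
  Read 'b': push. Stack: db
  Read 'e': push. Stack: dbe
  Read 'e': matches stack top 'e' => pop. Stack: db
  Read 'b': matches stack top 'b' => pop. Stack: d
  Read 'c': push. Stack: dc
  Read 'c': matches stack top 'c' => pop. Stack: d
  Read 'a': push. Stack: da
  Read 'd': push. Stack: dad
  Read 'c': push. Stack: dadc
Final stack: "dadc" (length 4)

4


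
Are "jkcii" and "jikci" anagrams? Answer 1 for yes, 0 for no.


Strings: "jkcii", "jikci"
Sorted first:  ciijk
Sorted second: ciijk
Sorted forms match => anagrams

1


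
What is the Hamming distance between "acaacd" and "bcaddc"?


Comparing "acaacd" and "bcaddc" position by position:
  Position 0: 'a' vs 'b' => differ
  Position 1: 'c' vs 'c' => same
  Position 2: 'a' vs 'a' => same
  Position 3: 'a' vs 'd' => differ
  Position 4: 'c' vs 'd' => differ
  Position 5: 'd' vs 'c' => differ
Total differences (Hamming distance): 4

4


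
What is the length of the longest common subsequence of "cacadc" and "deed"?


LCS of "cacadc" and "deed"
DP table:
           d    e    e    d
      0    0    0    0    0
  c   0    0    0    0    0
  a   0    0    0    0    0
  c   0    0    0    0    0
  a   0    0    0    0    0
  d   0    1    1    1    1
  c   0    1    1    1    1
LCS length = dp[6][4] = 1

1


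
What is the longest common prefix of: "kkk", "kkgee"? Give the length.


Words: kkk, kkgee
  Position 0: all 'k' => match
  Position 1: all 'k' => match
  Position 2: ('k', 'g') => mismatch, stop
LCP = "kk" (length 2)

2


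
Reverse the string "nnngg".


Input: nnngg
Reading characters right to left:
  Position 4: 'g'
  Position 3: 'g'
  Position 2: 'n'
  Position 1: 'n'
  Position 0: 'n'
Reversed: ggnnn

ggnnn


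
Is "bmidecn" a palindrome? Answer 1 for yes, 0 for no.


Input: bmidecn
Reversed: ncedimb
  Compare pos 0 ('b') with pos 6 ('n'): MISMATCH
  Compare pos 1 ('m') with pos 5 ('c'): MISMATCH
  Compare pos 2 ('i') with pos 4 ('e'): MISMATCH
Result: not a palindrome

0


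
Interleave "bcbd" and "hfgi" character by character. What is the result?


Interleaving "bcbd" and "hfgi":
  Position 0: 'b' from first, 'h' from second => "bh"
  Position 1: 'c' from first, 'f' from second => "cf"
  Position 2: 'b' from first, 'g' from second => "bg"
  Position 3: 'd' from first, 'i' from second => "di"
Result: bhcfbgdi

bhcfbgdi


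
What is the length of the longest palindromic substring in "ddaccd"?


Input: "ddaccd"
Checking substrings for palindromes:
  [0:2] "dd" (len 2) => palindrome
  [3:5] "cc" (len 2) => palindrome
Longest palindromic substring: "dd" with length 2

2


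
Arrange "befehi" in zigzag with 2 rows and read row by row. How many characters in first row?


Zigzag "befehi" into 2 rows:
Placing characters:
  'b' => row 0
  'e' => row 1
  'f' => row 0
  'e' => row 1
  'h' => row 0
  'i' => row 1
Rows:
  Row 0: "bfh"
  Row 1: "eei"
First row length: 3

3


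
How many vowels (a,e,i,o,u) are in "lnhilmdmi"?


Input: lnhilmdmi
Checking each character:
  'l' at position 0: consonant
  'n' at position 1: consonant
  'h' at position 2: consonant
  'i' at position 3: vowel (running total: 1)
  'l' at position 4: consonant
  'm' at position 5: consonant
  'd' at position 6: consonant
  'm' at position 7: consonant
  'i' at position 8: vowel (running total: 2)
Total vowels: 2

2


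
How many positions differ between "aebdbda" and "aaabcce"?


Comparing "aebdbda" and "aaabcce" position by position:
  Position 0: 'a' vs 'a' => same
  Position 1: 'e' vs 'a' => DIFFER
  Position 2: 'b' vs 'a' => DIFFER
  Position 3: 'd' vs 'b' => DIFFER
  Position 4: 'b' vs 'c' => DIFFER
  Position 5: 'd' vs 'c' => DIFFER
  Position 6: 'a' vs 'e' => DIFFER
Positions that differ: 6

6


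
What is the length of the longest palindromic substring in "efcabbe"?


Input: "efcabbe"
Checking substrings for palindromes:
  [4:6] "bb" (len 2) => palindrome
Longest palindromic substring: "bb" with length 2

2


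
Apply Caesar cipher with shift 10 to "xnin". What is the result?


Caesar cipher: shift "xnin" by 10
  'x' (pos 23) + 10 = pos 7 = 'h'
  'n' (pos 13) + 10 = pos 23 = 'x'
  'i' (pos 8) + 10 = pos 18 = 's'
  'n' (pos 13) + 10 = pos 23 = 'x'
Result: hxsx

hxsx


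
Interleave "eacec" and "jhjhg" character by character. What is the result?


Interleaving "eacec" and "jhjhg":
  Position 0: 'e' from first, 'j' from second => "ej"
  Position 1: 'a' from first, 'h' from second => "ah"
  Position 2: 'c' from first, 'j' from second => "cj"
  Position 3: 'e' from first, 'h' from second => "eh"
  Position 4: 'c' from first, 'g' from second => "cg"
Result: ejahcjehcg

ejahcjehcg


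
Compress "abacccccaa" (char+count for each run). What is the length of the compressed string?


Input: abacccccaa
Runs:
  'a' x 1 => "a1"
  'b' x 1 => "b1"
  'a' x 1 => "a1"
  'c' x 5 => "c5"
  'a' x 2 => "a2"
Compressed: "a1b1a1c5a2"
Compressed length: 10

10


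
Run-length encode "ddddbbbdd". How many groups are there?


Input: ddddbbbdd
Scanning for consecutive runs:
  Group 1: 'd' x 4 (positions 0-3)
  Group 2: 'b' x 3 (positions 4-6)
  Group 3: 'd' x 2 (positions 7-8)
Total groups: 3

3


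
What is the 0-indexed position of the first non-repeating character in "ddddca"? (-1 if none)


Input: ddddca
Character frequencies:
  'a': 1
  'c': 1
  'd': 4
Scanning left to right for freq == 1:
  Position 0 ('d'): freq=4, skip
  Position 1 ('d'): freq=4, skip
  Position 2 ('d'): freq=4, skip
  Position 3 ('d'): freq=4, skip
  Position 4 ('c'): unique! => answer = 4

4


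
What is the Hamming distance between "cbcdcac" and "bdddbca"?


Comparing "cbcdcac" and "bdddbca" position by position:
  Position 0: 'c' vs 'b' => differ
  Position 1: 'b' vs 'd' => differ
  Position 2: 'c' vs 'd' => differ
  Position 3: 'd' vs 'd' => same
  Position 4: 'c' vs 'b' => differ
  Position 5: 'a' vs 'c' => differ
  Position 6: 'c' vs 'a' => differ
Total differences (Hamming distance): 6

6


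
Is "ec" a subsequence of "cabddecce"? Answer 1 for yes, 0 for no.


Check if "ec" is a subsequence of "cabddecce"
Greedy scan:
  Position 0 ('c'): no match needed
  Position 1 ('a'): no match needed
  Position 2 ('b'): no match needed
  Position 3 ('d'): no match needed
  Position 4 ('d'): no match needed
  Position 5 ('e'): matches sub[0] = 'e'
  Position 6 ('c'): matches sub[1] = 'c'
  Position 7 ('c'): no match needed
  Position 8 ('e'): no match needed
All 2 characters matched => is a subsequence

1


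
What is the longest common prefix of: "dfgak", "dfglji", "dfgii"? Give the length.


Words: dfgak, dfglji, dfgii
  Position 0: all 'd' => match
  Position 1: all 'f' => match
  Position 2: all 'g' => match
  Position 3: ('a', 'l', 'i') => mismatch, stop
LCP = "dfg" (length 3)

3


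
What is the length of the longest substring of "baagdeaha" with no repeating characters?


Input: "baagdeaha"
Sliding window (track last position of each char):
  Position 0 ('b'): window [0,0] length 1 -- new best
  Position 1 ('a'): window [0,1] length 2 -- new best
  Position 2 ('a'): repeat (last at 1), move window start to 2
  Position 2 ('a'): window [2,2] length 1
  Position 3 ('g'): window [2,3] length 2
  Position 4 ('d'): window [2,4] length 3 -- new best
  Position 5 ('e'): window [2,5] length 4 -- new best
  Position 6 ('a'): repeat (last at 2), move window start to 3
  Position 6 ('a'): window [3,6] length 4
  Position 7 ('h'): window [3,7] length 5 -- new best
  Position 8 ('a'): repeat (last at 6), move window start to 7
  Position 8 ('a'): window [7,8] length 2
Longest substring with no repeats: "gdeah" with length 5

5


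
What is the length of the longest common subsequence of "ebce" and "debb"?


LCS of "ebce" and "debb"
DP table:
           d    e    b    b
      0    0    0    0    0
  e   0    0    1    1    1
  b   0    0    1    2    2
  c   0    0    1    2    2
  e   0    0    1    2    2
LCS length = dp[4][4] = 2

2


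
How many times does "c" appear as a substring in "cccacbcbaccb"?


Searching for "c" in "cccacbcbaccb"
Scanning each position:
  Position 0: "c" => MATCH
  Position 1: "c" => MATCH
  Position 2: "c" => MATCH
  Position 3: "a" => no
  Position 4: "c" => MATCH
  Position 5: "b" => no
  Position 6: "c" => MATCH
  Position 7: "b" => no
  Position 8: "a" => no
  Position 9: "c" => MATCH
  Position 10: "c" => MATCH
  Position 11: "b" => no
Total occurrences: 7

7


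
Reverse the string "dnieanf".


Input: dnieanf
Reading characters right to left:
  Position 6: 'f'
  Position 5: 'n'
  Position 4: 'a'
  Position 3: 'e'
  Position 2: 'i'
  Position 1: 'n'
  Position 0: 'd'
Reversed: fnaeind

fnaeind


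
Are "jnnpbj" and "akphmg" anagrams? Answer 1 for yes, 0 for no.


Strings: "jnnpbj", "akphmg"
Sorted first:  bjjnnp
Sorted second: aghkmp
Differ at position 0: 'b' vs 'a' => not anagrams

0


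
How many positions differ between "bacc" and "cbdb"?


Comparing "bacc" and "cbdb" position by position:
  Position 0: 'b' vs 'c' => DIFFER
  Position 1: 'a' vs 'b' => DIFFER
  Position 2: 'c' vs 'd' => DIFFER
  Position 3: 'c' vs 'b' => DIFFER
Positions that differ: 4

4


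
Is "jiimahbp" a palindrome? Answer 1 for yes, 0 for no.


Input: jiimahbp
Reversed: pbhamiij
  Compare pos 0 ('j') with pos 7 ('p'): MISMATCH
  Compare pos 1 ('i') with pos 6 ('b'): MISMATCH
  Compare pos 2 ('i') with pos 5 ('h'): MISMATCH
  Compare pos 3 ('m') with pos 4 ('a'): MISMATCH
Result: not a palindrome

0


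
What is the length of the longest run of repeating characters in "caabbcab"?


Input: "caabbcab"
Scanning for longest run:
  Position 1 ('a'): new char, reset run to 1
  Position 2 ('a'): continues run of 'a', length=2
  Position 3 ('b'): new char, reset run to 1
  Position 4 ('b'): continues run of 'b', length=2
  Position 5 ('c'): new char, reset run to 1
  Position 6 ('a'): new char, reset run to 1
  Position 7 ('b'): new char, reset run to 1
Longest run: 'a' with length 2

2


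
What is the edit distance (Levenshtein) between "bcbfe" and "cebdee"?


Computing edit distance: "bcbfe" -> "cebdee"
DP table:
           c    e    b    d    e    e
      0    1    2    3    4    5    6
  b   1    1    2    2    3    4    5
  c   2    1    2    3    3    4    5
  b   3    2    2    2    3    4    5
  f   4    3    3    3    3    4    5
  e   5    4    3    4    4    3    4
Edit distance = dp[5][6] = 4

4


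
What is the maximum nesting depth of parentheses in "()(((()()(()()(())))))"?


Input: "()(((()()(()()(())))))"
Tracking depth:
  Position 0 '(': depth becomes 1
  Position 1 ')': depth becomes 0
  Position 2 '(': depth becomes 1
  Position 3 '(': depth becomes 2
  Position 4 '(': depth becomes 3
  Position 5 '(': depth becomes 4
  Position 6 ')': depth becomes 3
  Position 7 '(': depth becomes 4
  Position 8 ')': depth becomes 3
  Position 9 '(': depth becomes 4
  Position 10 '(': depth becomes 5
  Position 11 ')': depth becomes 4
  Position 12 '(': depth becomes 5
  Position 13 ')': depth becomes 4
  Position 14 '(': depth becomes 5
  Position 15 '(': depth becomes 6
  Position 16 ')': depth becomes 5
  Position 17 ')': depth becomes 4
  Position 18 ')': depth becomes 3
  Position 19 ')': depth becomes 2
  Position 20 ')': depth becomes 1
  Position 21 ')': depth becomes 0
Maximum depth reached: 6

6


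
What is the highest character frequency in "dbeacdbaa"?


Input: dbeacdbaa
Character counts:
  'a': 3
  'b': 2
  'c': 1
  'd': 2
  'e': 1
Maximum frequency: 3

3


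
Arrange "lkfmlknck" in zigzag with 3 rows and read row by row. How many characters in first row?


Zigzag "lkfmlknck" into 3 rows:
Placing characters:
  'l' => row 0
  'k' => row 1
  'f' => row 2
  'm' => row 1
  'l' => row 0
  'k' => row 1
  'n' => row 2
  'c' => row 1
  'k' => row 0
Rows:
  Row 0: "llk"
  Row 1: "kmkc"
  Row 2: "fn"
First row length: 3

3


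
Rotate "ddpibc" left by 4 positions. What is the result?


Input: "ddpibc", rotate left by 4
First 4 characters: "ddpi"
Remaining characters: "bc"
Concatenate remaining + first: "bc" + "ddpi" = "bcddpi"

bcddpi


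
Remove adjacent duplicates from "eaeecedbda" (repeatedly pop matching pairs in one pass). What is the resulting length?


Input: eaeecedbda
Stack-based adjacent duplicate removal:
  Read 'e': push. Stack: e
  Read 'a': push. Stack: ea
  Read 'e': push. Stack: eae
  Read 'e': matches stack top 'e' => pop. Stack: ea
  Read 'c': push. Stack: eac
  Read 'e': push. Stack: eace
  Read 'd': push. Stack: eaced
  Read 'b': push. Stack: eacedb
  Read 'd': push. Stack: eacedbd
  Read 'a': push. Stack: eacedbda
Final stack: "eacedbda" (length 8)

8


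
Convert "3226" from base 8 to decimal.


Input: "3226" in base 8
Positional expansion:
  Digit '3' (value 3) x 8^3 = 1536
  Digit '2' (value 2) x 8^2 = 128
  Digit '2' (value 2) x 8^1 = 16
  Digit '6' (value 6) x 8^0 = 6
Sum = 1686

1686


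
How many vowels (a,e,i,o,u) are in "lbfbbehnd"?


Input: lbfbbehnd
Checking each character:
  'l' at position 0: consonant
  'b' at position 1: consonant
  'f' at position 2: consonant
  'b' at position 3: consonant
  'b' at position 4: consonant
  'e' at position 5: vowel (running total: 1)
  'h' at position 6: consonant
  'n' at position 7: consonant
  'd' at position 8: consonant
Total vowels: 1

1


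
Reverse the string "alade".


Input: alade
Reading characters right to left:
  Position 4: 'e'
  Position 3: 'd'
  Position 2: 'a'
  Position 1: 'l'
  Position 0: 'a'
Reversed: edala

edala


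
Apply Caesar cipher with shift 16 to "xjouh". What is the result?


Caesar cipher: shift "xjouh" by 16
  'x' (pos 23) + 16 = pos 13 = 'n'
  'j' (pos 9) + 16 = pos 25 = 'z'
  'o' (pos 14) + 16 = pos 4 = 'e'
  'u' (pos 20) + 16 = pos 10 = 'k'
  'h' (pos 7) + 16 = pos 23 = 'x'
Result: nzekx

nzekx


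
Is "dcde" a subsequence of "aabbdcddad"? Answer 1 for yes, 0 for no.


Check if "dcde" is a subsequence of "aabbdcddad"
Greedy scan:
  Position 0 ('a'): no match needed
  Position 1 ('a'): no match needed
  Position 2 ('b'): no match needed
  Position 3 ('b'): no match needed
  Position 4 ('d'): matches sub[0] = 'd'
  Position 5 ('c'): matches sub[1] = 'c'
  Position 6 ('d'): matches sub[2] = 'd'
  Position 7 ('d'): no match needed
  Position 8 ('a'): no match needed
  Position 9 ('d'): no match needed
Only matched 3/4 characters => not a subsequence

0


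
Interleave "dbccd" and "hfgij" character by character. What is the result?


Interleaving "dbccd" and "hfgij":
  Position 0: 'd' from first, 'h' from second => "dh"
  Position 1: 'b' from first, 'f' from second => "bf"
  Position 2: 'c' from first, 'g' from second => "cg"
  Position 3: 'c' from first, 'i' from second => "ci"
  Position 4: 'd' from first, 'j' from second => "dj"
Result: dhbfcgcidj

dhbfcgcidj


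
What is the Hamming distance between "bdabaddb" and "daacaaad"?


Comparing "bdabaddb" and "daacaaad" position by position:
  Position 0: 'b' vs 'd' => differ
  Position 1: 'd' vs 'a' => differ
  Position 2: 'a' vs 'a' => same
  Position 3: 'b' vs 'c' => differ
  Position 4: 'a' vs 'a' => same
  Position 5: 'd' vs 'a' => differ
  Position 6: 'd' vs 'a' => differ
  Position 7: 'b' vs 'd' => differ
Total differences (Hamming distance): 6

6


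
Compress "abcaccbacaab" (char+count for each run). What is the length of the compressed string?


Input: abcaccbacaab
Runs:
  'a' x 1 => "a1"
  'b' x 1 => "b1"
  'c' x 1 => "c1"
  'a' x 1 => "a1"
  'c' x 2 => "c2"
  'b' x 1 => "b1"
  'a' x 1 => "a1"
  'c' x 1 => "c1"
  'a' x 2 => "a2"
  'b' x 1 => "b1"
Compressed: "a1b1c1a1c2b1a1c1a2b1"
Compressed length: 20

20


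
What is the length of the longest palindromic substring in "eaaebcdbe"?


Input: "eaaebcdbe"
Checking substrings for palindromes:
  [0:4] "eaae" (len 4) => palindrome
  [1:3] "aa" (len 2) => palindrome
Longest palindromic substring: "eaae" with length 4

4


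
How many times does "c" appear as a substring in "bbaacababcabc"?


Searching for "c" in "bbaacababcabc"
Scanning each position:
  Position 0: "b" => no
  Position 1: "b" => no
  Position 2: "a" => no
  Position 3: "a" => no
  Position 4: "c" => MATCH
  Position 5: "a" => no
  Position 6: "b" => no
  Position 7: "a" => no
  Position 8: "b" => no
  Position 9: "c" => MATCH
  Position 10: "a" => no
  Position 11: "b" => no
  Position 12: "c" => MATCH
Total occurrences: 3

3


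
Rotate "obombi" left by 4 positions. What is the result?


Input: "obombi", rotate left by 4
First 4 characters: "obom"
Remaining characters: "bi"
Concatenate remaining + first: "bi" + "obom" = "biobom"

biobom


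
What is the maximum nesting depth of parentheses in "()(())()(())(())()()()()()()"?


Input: "()(())()(())(())()()()()()()"
Tracking depth:
  Position 0 '(': depth becomes 1
  Position 1 ')': depth becomes 0
  Position 2 '(': depth becomes 1
  Position 3 '(': depth becomes 2
  Position 4 ')': depth becomes 1
  Position 5 ')': depth becomes 0
  Position 6 '(': depth becomes 1
  Position 7 ')': depth becomes 0
  Position 8 '(': depth becomes 1
  Position 9 '(': depth becomes 2
  Position 10 ')': depth becomes 1
  Position 11 ')': depth becomes 0
  Position 12 '(': depth becomes 1
  Position 13 '(': depth becomes 2
  Position 14 ')': depth becomes 1
  Position 15 ')': depth becomes 0
  Position 16 '(': depth becomes 1
  Position 17 ')': depth becomes 0
  Position 18 '(': depth becomes 1
  Position 19 ')': depth becomes 0
  Position 20 '(': depth becomes 1
  Position 21 ')': depth becomes 0
  Position 22 '(': depth becomes 1
  Position 23 ')': depth becomes 0
  Position 24 '(': depth becomes 1
  Position 25 ')': depth becomes 0
  Position 26 '(': depth becomes 1
  Position 27 ')': depth becomes 0
Maximum depth reached: 2

2


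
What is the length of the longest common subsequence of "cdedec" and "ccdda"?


LCS of "cdedec" and "ccdda"
DP table:
           c    c    d    d    a
      0    0    0    0    0    0
  c   0    1    1    1    1    1
  d   0    1    1    2    2    2
  e   0    1    1    2    2    2
  d   0    1    1    2    3    3
  e   0    1    1    2    3    3
  c   0    1    2    2    3    3
LCS length = dp[6][5] = 3

3


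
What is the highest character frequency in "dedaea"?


Input: dedaea
Character counts:
  'a': 2
  'd': 2
  'e': 2
Maximum frequency: 2

2


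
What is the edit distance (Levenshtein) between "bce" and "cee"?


Computing edit distance: "bce" -> "cee"
DP table:
           c    e    e
      0    1    2    3
  b   1    1    2    3
  c   2    1    2    3
  e   3    2    1    2
Edit distance = dp[3][3] = 2

2


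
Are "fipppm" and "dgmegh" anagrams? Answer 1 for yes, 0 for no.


Strings: "fipppm", "dgmegh"
Sorted first:  fimppp
Sorted second: degghm
Differ at position 0: 'f' vs 'd' => not anagrams

0


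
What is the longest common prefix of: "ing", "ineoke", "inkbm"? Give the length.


Words: ing, ineoke, inkbm
  Position 0: all 'i' => match
  Position 1: all 'n' => match
  Position 2: ('g', 'e', 'k') => mismatch, stop
LCP = "in" (length 2)

2


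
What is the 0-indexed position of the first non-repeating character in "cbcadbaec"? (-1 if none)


Input: cbcadbaec
Character frequencies:
  'a': 2
  'b': 2
  'c': 3
  'd': 1
  'e': 1
Scanning left to right for freq == 1:
  Position 0 ('c'): freq=3, skip
  Position 1 ('b'): freq=2, skip
  Position 2 ('c'): freq=3, skip
  Position 3 ('a'): freq=2, skip
  Position 4 ('d'): unique! => answer = 4

4


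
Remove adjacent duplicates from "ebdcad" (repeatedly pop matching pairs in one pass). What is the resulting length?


Input: ebdcad
Stack-based adjacent duplicate removal:
  Read 'e': push. Stack: e
  Read 'b': push. Stack: eb
  Read 'd': push. Stack: ebd
  Read 'c': push. Stack: ebdc
  Read 'a': push. Stack: ebdca
  Read 'd': push. Stack: ebdcad
Final stack: "ebdcad" (length 6)

6


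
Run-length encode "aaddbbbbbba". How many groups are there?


Input: aaddbbbbbba
Scanning for consecutive runs:
  Group 1: 'a' x 2 (positions 0-1)
  Group 2: 'd' x 2 (positions 2-3)
  Group 3: 'b' x 6 (positions 4-9)
  Group 4: 'a' x 1 (positions 10-10)
Total groups: 4

4


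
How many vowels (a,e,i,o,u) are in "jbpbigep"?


Input: jbpbigep
Checking each character:
  'j' at position 0: consonant
  'b' at position 1: consonant
  'p' at position 2: consonant
  'b' at position 3: consonant
  'i' at position 4: vowel (running total: 1)
  'g' at position 5: consonant
  'e' at position 6: vowel (running total: 2)
  'p' at position 7: consonant
Total vowels: 2

2


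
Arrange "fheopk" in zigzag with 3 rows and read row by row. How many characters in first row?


Zigzag "fheopk" into 3 rows:
Placing characters:
  'f' => row 0
  'h' => row 1
  'e' => row 2
  'o' => row 1
  'p' => row 0
  'k' => row 1
Rows:
  Row 0: "fp"
  Row 1: "hok"
  Row 2: "e"
First row length: 2

2


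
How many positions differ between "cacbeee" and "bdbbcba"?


Comparing "cacbeee" and "bdbbcba" position by position:
  Position 0: 'c' vs 'b' => DIFFER
  Position 1: 'a' vs 'd' => DIFFER
  Position 2: 'c' vs 'b' => DIFFER
  Position 3: 'b' vs 'b' => same
  Position 4: 'e' vs 'c' => DIFFER
  Position 5: 'e' vs 'b' => DIFFER
  Position 6: 'e' vs 'a' => DIFFER
Positions that differ: 6

6


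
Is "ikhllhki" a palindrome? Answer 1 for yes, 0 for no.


Input: ikhllhki
Reversed: ikhllhki
  Compare pos 0 ('i') with pos 7 ('i'): match
  Compare pos 1 ('k') with pos 6 ('k'): match
  Compare pos 2 ('h') with pos 5 ('h'): match
  Compare pos 3 ('l') with pos 4 ('l'): match
Result: palindrome

1


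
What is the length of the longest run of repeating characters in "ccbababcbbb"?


Input: "ccbababcbbb"
Scanning for longest run:
  Position 1 ('c'): continues run of 'c', length=2
  Position 2 ('b'): new char, reset run to 1
  Position 3 ('a'): new char, reset run to 1
  Position 4 ('b'): new char, reset run to 1
  Position 5 ('a'): new char, reset run to 1
  Position 6 ('b'): new char, reset run to 1
  Position 7 ('c'): new char, reset run to 1
  Position 8 ('b'): new char, reset run to 1
  Position 9 ('b'): continues run of 'b', length=2
  Position 10 ('b'): continues run of 'b', length=3
Longest run: 'b' with length 3

3


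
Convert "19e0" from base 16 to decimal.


Input: "19e0" in base 16
Positional expansion:
  Digit '1' (value 1) x 16^3 = 4096
  Digit '9' (value 9) x 16^2 = 2304
  Digit 'e' (value 14) x 16^1 = 224
  Digit '0' (value 0) x 16^0 = 0
Sum = 6624

6624


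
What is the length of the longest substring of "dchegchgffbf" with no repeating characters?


Input: "dchegchgffbf"
Sliding window (track last position of each char):
  Position 0 ('d'): window [0,0] length 1 -- new best
  Position 1 ('c'): window [0,1] length 2 -- new best
  Position 2 ('h'): window [0,2] length 3 -- new best
  Position 3 ('e'): window [0,3] length 4 -- new best
  Position 4 ('g'): window [0,4] length 5 -- new best
  Position 5 ('c'): repeat (last at 1), move window start to 2
  Position 5 ('c'): window [2,5] length 4
  Position 6 ('h'): repeat (last at 2), move window start to 3
  Position 6 ('h'): window [3,6] length 4
  Position 7 ('g'): repeat (last at 4), move window start to 5
  Position 7 ('g'): window [5,7] length 3
  Position 8 ('f'): window [5,8] length 4
  Position 9 ('f'): repeat (last at 8), move window start to 9
  Position 9 ('f'): window [9,9] length 1
  Position 10 ('b'): window [9,10] length 2
  Position 11 ('f'): repeat (last at 9), move window start to 10
  Position 11 ('f'): window [10,11] length 2
Longest substring with no repeats: "dcheg" with length 5

5


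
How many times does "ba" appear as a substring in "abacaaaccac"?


Searching for "ba" in "abacaaaccac"
Scanning each position:
  Position 0: "ab" => no
  Position 1: "ba" => MATCH
  Position 2: "ac" => no
  Position 3: "ca" => no
  Position 4: "aa" => no
  Position 5: "aa" => no
  Position 6: "ac" => no
  Position 7: "cc" => no
  Position 8: "ca" => no
  Position 9: "ac" => no
Total occurrences: 1

1


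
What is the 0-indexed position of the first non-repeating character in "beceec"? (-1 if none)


Input: beceec
Character frequencies:
  'b': 1
  'c': 2
  'e': 3
Scanning left to right for freq == 1:
  Position 0 ('b'): unique! => answer = 0

0


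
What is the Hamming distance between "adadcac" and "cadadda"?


Comparing "adadcac" and "cadadda" position by position:
  Position 0: 'a' vs 'c' => differ
  Position 1: 'd' vs 'a' => differ
  Position 2: 'a' vs 'd' => differ
  Position 3: 'd' vs 'a' => differ
  Position 4: 'c' vs 'd' => differ
  Position 5: 'a' vs 'd' => differ
  Position 6: 'c' vs 'a' => differ
Total differences (Hamming distance): 7

7


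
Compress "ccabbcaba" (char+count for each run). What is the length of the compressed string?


Input: ccabbcaba
Runs:
  'c' x 2 => "c2"
  'a' x 1 => "a1"
  'b' x 2 => "b2"
  'c' x 1 => "c1"
  'a' x 1 => "a1"
  'b' x 1 => "b1"
  'a' x 1 => "a1"
Compressed: "c2a1b2c1a1b1a1"
Compressed length: 14

14


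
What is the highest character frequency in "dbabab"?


Input: dbabab
Character counts:
  'a': 2
  'b': 3
  'd': 1
Maximum frequency: 3

3


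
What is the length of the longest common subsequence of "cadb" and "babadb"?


LCS of "cadb" and "babadb"
DP table:
           b    a    b    a    d    b
      0    0    0    0    0    0    0
  c   0    0    0    0    0    0    0
  a   0    0    1    1    1    1    1
  d   0    0    1    1    1    2    2
  b   0    1    1    2    2    2    3
LCS length = dp[4][6] = 3

3
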